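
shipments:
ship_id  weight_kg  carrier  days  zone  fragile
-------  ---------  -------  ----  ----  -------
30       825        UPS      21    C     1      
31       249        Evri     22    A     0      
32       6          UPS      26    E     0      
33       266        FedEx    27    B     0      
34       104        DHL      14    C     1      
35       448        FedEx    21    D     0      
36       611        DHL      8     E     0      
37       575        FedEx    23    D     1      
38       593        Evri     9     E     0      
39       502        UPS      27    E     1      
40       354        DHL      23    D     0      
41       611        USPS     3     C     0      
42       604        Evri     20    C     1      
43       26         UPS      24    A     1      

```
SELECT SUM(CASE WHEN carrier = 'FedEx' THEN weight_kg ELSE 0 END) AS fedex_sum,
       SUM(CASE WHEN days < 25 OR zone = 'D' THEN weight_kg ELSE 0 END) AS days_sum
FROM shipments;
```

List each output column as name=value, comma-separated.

fedex_sum=1289, days_sum=5000

[fedex_sum: carrier = 'FedEx']
ship_id=30: ✗
ship_id=31: ✗
ship_id=32: ✗
ship_id=33: ✓ → 266
ship_id=34: ✗
ship_id=35: ✓ → 448
ship_id=36: ✗
ship_id=37: ✓ → 575
ship_id=38: ✗
ship_id=39: ✗
ship_id=40: ✗
ship_id=41: ✗
ship_id=42: ✗
ship_id=43: ✗
fedex_sum = 266 + 448 + 575 = 1289
—
[days_sum: days < 25 OR zone = 'D']
ship_id=30: ✓ → 825
ship_id=31: ✓ → 249
ship_id=32: ✗
ship_id=33: ✗
ship_id=34: ✓ → 104
ship_id=35: ✓ → 448
ship_id=36: ✓ → 611
ship_id=37: ✓ → 575
ship_id=38: ✓ → 593
ship_id=39: ✗
ship_id=40: ✓ → 354
ship_id=41: ✓ → 611
ship_id=42: ✓ → 604
ship_id=43: ✓ → 26
days_sum = 825 + 249 + 104 + 448 + 611 + 575 + 593 + 354 + 611 + 604 + 26 = 5000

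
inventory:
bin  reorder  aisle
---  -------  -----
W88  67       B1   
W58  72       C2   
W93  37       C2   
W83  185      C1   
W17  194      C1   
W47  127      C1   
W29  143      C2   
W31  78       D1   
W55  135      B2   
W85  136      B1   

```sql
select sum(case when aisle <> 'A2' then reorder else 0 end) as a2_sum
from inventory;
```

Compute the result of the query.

1174

bin=W88: ✓ → 67
bin=W58: ✓ → 72
bin=W93: ✓ → 37
bin=W83: ✓ → 185
bin=W17: ✓ → 194
bin=W47: ✓ → 127
bin=W29: ✓ → 143
bin=W31: ✓ → 78
bin=W55: ✓ → 135
bin=W85: ✓ → 136
a2_sum = 67 + 72 + 37 + 185 + 194 + 127 + 143 + 78 + 135 + 136 = 1174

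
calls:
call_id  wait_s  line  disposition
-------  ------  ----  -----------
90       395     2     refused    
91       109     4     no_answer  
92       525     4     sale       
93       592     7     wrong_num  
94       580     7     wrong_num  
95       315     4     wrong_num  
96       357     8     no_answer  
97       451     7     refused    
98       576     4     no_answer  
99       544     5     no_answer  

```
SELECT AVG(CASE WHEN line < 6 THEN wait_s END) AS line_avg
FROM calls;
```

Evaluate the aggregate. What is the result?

call_id=90: ✓ → 395
call_id=91: ✓ → 109
call_id=92: ✓ → 525
call_id=93: ✗
call_id=94: ✗
call_id=95: ✓ → 315
call_id=96: ✗
call_id=97: ✗
call_id=98: ✓ → 576
call_id=99: ✓ → 544
line_avg = (395 + 109 + 525 + 315 + 576 + 544) / 6 = 410.6666666667

410.6666666667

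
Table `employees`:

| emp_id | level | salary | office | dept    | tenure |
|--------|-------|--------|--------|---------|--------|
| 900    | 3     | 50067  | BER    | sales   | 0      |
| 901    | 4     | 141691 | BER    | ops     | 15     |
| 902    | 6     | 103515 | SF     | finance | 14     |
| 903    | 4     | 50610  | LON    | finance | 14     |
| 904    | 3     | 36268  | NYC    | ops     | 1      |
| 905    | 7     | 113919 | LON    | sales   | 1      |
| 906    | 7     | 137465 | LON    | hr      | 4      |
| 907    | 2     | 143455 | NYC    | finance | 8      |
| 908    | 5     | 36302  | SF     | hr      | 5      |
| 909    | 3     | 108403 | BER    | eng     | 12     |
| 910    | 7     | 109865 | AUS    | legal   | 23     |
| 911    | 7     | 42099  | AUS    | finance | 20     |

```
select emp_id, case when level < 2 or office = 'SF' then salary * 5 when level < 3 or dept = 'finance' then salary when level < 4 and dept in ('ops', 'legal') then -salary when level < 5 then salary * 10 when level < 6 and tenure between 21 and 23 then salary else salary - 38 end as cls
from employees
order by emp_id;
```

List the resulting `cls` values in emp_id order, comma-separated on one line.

emp_id=900: level < 5 → 500670
emp_id=901: level < 5 → 1416910
emp_id=902: level < 2 or office = 'SF' → 517575
emp_id=903: level < 3 or dept = 'finance' → 50610
emp_id=904: level < 4 and dept in ('ops', 'legal') → -36268
emp_id=905: ELSE → 113881
emp_id=906: ELSE → 137427
emp_id=907: level < 3 or dept = 'finance' → 143455
emp_id=908: level < 2 or office = 'SF' → 181510
emp_id=909: level < 5 → 1084030
emp_id=910: ELSE → 109827
emp_id=911: level < 3 or dept = 'finance' → 42099

500670, 1416910, 517575, 50610, -36268, 113881, 137427, 143455, 181510, 1084030, 109827, 42099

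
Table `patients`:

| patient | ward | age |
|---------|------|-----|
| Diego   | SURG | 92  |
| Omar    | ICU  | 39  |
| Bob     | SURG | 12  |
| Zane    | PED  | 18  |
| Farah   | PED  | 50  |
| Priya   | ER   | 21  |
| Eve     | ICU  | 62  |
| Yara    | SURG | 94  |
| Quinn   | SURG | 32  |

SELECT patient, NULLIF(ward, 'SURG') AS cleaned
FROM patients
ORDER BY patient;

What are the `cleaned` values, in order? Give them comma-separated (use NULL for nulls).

patient=Bob: ward=SURG vs SURG: equal → NULL
patient=Diego: ward=SURG vs SURG: equal → NULL
patient=Eve: ward=ICU vs SURG: differ → ICU
patient=Farah: ward=PED vs SURG: differ → PED
patient=Omar: ward=ICU vs SURG: differ → ICU
patient=Priya: ward=ER vs SURG: differ → ER
patient=Quinn: ward=SURG vs SURG: equal → NULL
patient=Yara: ward=SURG vs SURG: equal → NULL
patient=Zane: ward=PED vs SURG: differ → PED

NULL, NULL, ICU, PED, ICU, ER, NULL, NULL, PED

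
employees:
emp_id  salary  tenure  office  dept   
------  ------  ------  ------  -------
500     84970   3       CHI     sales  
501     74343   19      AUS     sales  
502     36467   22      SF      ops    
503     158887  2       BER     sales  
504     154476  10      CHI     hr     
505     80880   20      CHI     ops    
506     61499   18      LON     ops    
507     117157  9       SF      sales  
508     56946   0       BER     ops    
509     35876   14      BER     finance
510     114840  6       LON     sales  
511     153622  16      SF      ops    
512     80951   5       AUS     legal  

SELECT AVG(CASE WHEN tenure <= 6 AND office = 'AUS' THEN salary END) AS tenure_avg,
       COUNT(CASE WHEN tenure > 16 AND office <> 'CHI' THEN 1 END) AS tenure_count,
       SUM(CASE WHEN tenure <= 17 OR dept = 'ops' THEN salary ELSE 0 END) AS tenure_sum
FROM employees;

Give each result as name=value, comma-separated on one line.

tenure_avg=80951, tenure_count=3, tenure_sum=1136571

[tenure_avg: tenure <= 6 AND office = 'AUS']
emp_id=500: ✗
emp_id=501: ✗
emp_id=502: ✗
emp_id=503: ✗
emp_id=504: ✗
emp_id=505: ✗
emp_id=506: ✗
emp_id=507: ✗
emp_id=508: ✗
emp_id=509: ✗
emp_id=510: ✗
emp_id=511: ✗
emp_id=512: ✓ → 80951
tenure_avg = 80951
—
[tenure_count: tenure > 16 AND office <> 'CHI']
emp_id=500: ✗
emp_id=501: ✓ → 1
emp_id=502: ✓ → 1
emp_id=503: ✗
emp_id=504: ✗
emp_id=505: ✗
emp_id=506: ✓ → 1
emp_id=507: ✗
emp_id=508: ✗
emp_id=509: ✗
emp_id=510: ✗
emp_id=511: ✗
emp_id=512: ✗
tenure_count = COUNT(1, 1, 1) = 3
—
[tenure_sum: tenure <= 17 OR dept = 'ops']
emp_id=500: ✓ → 84970
emp_id=501: ✗
emp_id=502: ✓ → 36467
emp_id=503: ✓ → 158887
emp_id=504: ✓ → 154476
emp_id=505: ✓ → 80880
emp_id=506: ✓ → 61499
emp_id=507: ✓ → 117157
emp_id=508: ✓ → 56946
emp_id=509: ✓ → 35876
emp_id=510: ✓ → 114840
emp_id=511: ✓ → 153622
emp_id=512: ✓ → 80951
tenure_sum = 84970 + 36467 + 158887 + 154476 + 80880 + 61499 + 117157 + 56946 + 35876 + 114840 + 153622 + 80951 = 1136571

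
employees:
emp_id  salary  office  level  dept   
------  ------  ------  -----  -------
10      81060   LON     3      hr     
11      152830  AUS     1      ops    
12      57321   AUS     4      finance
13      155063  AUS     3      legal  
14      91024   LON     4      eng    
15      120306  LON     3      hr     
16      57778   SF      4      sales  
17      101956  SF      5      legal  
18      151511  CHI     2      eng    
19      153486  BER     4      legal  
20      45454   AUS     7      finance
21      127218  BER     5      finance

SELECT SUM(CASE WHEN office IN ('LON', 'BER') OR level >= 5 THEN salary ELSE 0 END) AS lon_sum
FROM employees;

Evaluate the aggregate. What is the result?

720504

emp_id=10: ✓ → 81060
emp_id=11: ✗
emp_id=12: ✗
emp_id=13: ✗
emp_id=14: ✓ → 91024
emp_id=15: ✓ → 120306
emp_id=16: ✗
emp_id=17: ✓ → 101956
emp_id=18: ✗
emp_id=19: ✓ → 153486
emp_id=20: ✓ → 45454
emp_id=21: ✓ → 127218
lon_sum = 81060 + 91024 + 120306 + 101956 + 153486 + 45454 + 127218 = 720504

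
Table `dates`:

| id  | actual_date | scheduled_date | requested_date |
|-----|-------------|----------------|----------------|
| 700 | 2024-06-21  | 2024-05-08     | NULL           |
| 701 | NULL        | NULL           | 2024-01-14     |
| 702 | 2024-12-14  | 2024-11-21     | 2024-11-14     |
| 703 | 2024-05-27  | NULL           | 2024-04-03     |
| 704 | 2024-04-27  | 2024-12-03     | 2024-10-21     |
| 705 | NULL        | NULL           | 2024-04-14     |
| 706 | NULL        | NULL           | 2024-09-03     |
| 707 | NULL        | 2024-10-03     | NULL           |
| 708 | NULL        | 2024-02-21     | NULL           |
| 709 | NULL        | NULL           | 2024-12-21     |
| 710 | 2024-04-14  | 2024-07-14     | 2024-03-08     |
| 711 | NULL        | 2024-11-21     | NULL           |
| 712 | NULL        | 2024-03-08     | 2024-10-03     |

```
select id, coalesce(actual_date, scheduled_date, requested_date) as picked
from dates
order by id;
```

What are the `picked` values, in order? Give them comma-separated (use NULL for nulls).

2024-06-21, 2024-01-14, 2024-12-14, 2024-05-27, 2024-04-27, 2024-04-14, 2024-09-03, 2024-10-03, 2024-02-21, 2024-12-21, 2024-04-14, 2024-11-21, 2024-03-08

id=700: actual_date=2024-06-21 → 2024-06-21
id=701: actual_date=NULL, scheduled_date=NULL, requested_date=2024-01-14 → 2024-01-14
id=702: actual_date=2024-12-14 → 2024-12-14
id=703: actual_date=2024-05-27 → 2024-05-27
id=704: actual_date=2024-04-27 → 2024-04-27
id=705: actual_date=NULL, scheduled_date=NULL, requested_date=2024-04-14 → 2024-04-14
id=706: actual_date=NULL, scheduled_date=NULL, requested_date=2024-09-03 → 2024-09-03
id=707: actual_date=NULL, scheduled_date=2024-10-03 → 2024-10-03
id=708: actual_date=NULL, scheduled_date=2024-02-21 → 2024-02-21
id=709: actual_date=NULL, scheduled_date=NULL, requested_date=2024-12-21 → 2024-12-21
id=710: actual_date=2024-04-14 → 2024-04-14
id=711: actual_date=NULL, scheduled_date=2024-11-21 → 2024-11-21
id=712: actual_date=NULL, scheduled_date=2024-03-08 → 2024-03-08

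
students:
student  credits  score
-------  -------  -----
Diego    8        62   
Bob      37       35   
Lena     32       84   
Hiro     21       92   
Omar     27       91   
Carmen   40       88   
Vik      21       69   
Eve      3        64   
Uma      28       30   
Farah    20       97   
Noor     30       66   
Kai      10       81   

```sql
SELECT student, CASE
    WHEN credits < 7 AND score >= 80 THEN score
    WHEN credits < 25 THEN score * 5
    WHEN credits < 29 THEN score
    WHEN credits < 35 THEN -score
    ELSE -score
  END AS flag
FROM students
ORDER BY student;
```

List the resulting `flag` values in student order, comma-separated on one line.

student=Bob: ELSE → -35
student=Carmen: ELSE → -88
student=Diego: credits < 25 → 310
student=Eve: credits < 25 → 320
student=Farah: credits < 25 → 485
student=Hiro: credits < 25 → 460
student=Kai: credits < 25 → 405
student=Lena: credits < 35 → -84
student=Noor: credits < 35 → -66
student=Omar: credits < 29 → 91
student=Uma: credits < 29 → 30
student=Vik: credits < 25 → 345

-35, -88, 310, 320, 485, 460, 405, -84, -66, 91, 30, 345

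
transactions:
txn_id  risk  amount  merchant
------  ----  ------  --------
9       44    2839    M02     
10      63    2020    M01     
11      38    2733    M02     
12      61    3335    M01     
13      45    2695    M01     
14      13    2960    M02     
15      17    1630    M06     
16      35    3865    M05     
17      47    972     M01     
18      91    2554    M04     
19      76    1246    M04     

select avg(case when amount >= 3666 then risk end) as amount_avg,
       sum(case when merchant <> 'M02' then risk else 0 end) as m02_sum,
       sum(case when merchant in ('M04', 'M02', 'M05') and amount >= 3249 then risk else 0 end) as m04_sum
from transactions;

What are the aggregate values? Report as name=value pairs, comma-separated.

[amount_avg: amount >= 3666]
txn_id=9: ✗
txn_id=10: ✗
txn_id=11: ✗
txn_id=12: ✗
txn_id=13: ✗
txn_id=14: ✗
txn_id=15: ✗
txn_id=16: ✓ → 35
txn_id=17: ✗
txn_id=18: ✗
txn_id=19: ✗
amount_avg = 35
—
[m02_sum: merchant <> 'M02']
txn_id=9: ✗
txn_id=10: ✓ → 63
txn_id=11: ✗
txn_id=12: ✓ → 61
txn_id=13: ✓ → 45
txn_id=14: ✗
txn_id=15: ✓ → 17
txn_id=16: ✓ → 35
txn_id=17: ✓ → 47
txn_id=18: ✓ → 91
txn_id=19: ✓ → 76
m02_sum = 63 + 61 + 45 + 17 + 35 + 47 + 91 + 76 = 435
—
[m04_sum: merchant in ('M04', 'M02', 'M05') and amount >= 3249]
txn_id=9: ✗
txn_id=10: ✗
txn_id=11: ✗
txn_id=12: ✗
txn_id=13: ✗
txn_id=14: ✗
txn_id=15: ✗
txn_id=16: ✓ → 35
txn_id=17: ✗
txn_id=18: ✗
txn_id=19: ✗
m04_sum = 35

amount_avg=35, m02_sum=435, m04_sum=35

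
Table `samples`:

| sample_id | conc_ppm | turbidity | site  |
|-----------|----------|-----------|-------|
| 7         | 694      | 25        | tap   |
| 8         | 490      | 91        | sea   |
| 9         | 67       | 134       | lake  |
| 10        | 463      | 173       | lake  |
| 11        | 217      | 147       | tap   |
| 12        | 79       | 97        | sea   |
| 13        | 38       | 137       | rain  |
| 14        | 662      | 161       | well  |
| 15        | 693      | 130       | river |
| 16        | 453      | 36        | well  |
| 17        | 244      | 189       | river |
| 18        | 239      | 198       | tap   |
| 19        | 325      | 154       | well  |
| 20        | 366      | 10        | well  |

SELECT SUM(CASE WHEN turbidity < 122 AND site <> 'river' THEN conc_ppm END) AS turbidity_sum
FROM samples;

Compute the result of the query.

sample_id=7: ✓ → 694
sample_id=8: ✓ → 490
sample_id=9: ✗
sample_id=10: ✗
sample_id=11: ✗
sample_id=12: ✓ → 79
sample_id=13: ✗
sample_id=14: ✗
sample_id=15: ✗
sample_id=16: ✓ → 453
sample_id=17: ✗
sample_id=18: ✗
sample_id=19: ✗
sample_id=20: ✓ → 366
turbidity_sum = 694 + 490 + 79 + 453 + 366 = 2082

2082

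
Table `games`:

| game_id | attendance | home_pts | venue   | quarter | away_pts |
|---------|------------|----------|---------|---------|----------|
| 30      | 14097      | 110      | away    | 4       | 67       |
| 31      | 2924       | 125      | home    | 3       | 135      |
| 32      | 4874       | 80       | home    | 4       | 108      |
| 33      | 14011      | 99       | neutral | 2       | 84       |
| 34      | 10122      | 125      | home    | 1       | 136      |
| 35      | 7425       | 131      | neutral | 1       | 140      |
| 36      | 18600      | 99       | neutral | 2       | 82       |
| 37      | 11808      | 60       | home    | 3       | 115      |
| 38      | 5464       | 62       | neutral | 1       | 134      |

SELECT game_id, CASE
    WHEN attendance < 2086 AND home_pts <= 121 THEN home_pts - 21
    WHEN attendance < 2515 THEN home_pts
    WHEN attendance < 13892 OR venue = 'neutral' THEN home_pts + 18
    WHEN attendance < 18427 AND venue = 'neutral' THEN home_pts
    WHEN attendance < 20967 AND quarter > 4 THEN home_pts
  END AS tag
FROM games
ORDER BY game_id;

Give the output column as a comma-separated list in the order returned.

game_id=30: (no match → NULL) → NULL
game_id=31: attendance < 13892 OR venue = 'neutral' → 143
game_id=32: attendance < 13892 OR venue = 'neutral' → 98
game_id=33: attendance < 13892 OR venue = 'neutral' → 117
game_id=34: attendance < 13892 OR venue = 'neutral' → 143
game_id=35: attendance < 13892 OR venue = 'neutral' → 149
game_id=36: attendance < 13892 OR venue = 'neutral' → 117
game_id=37: attendance < 13892 OR venue = 'neutral' → 78
game_id=38: attendance < 13892 OR venue = 'neutral' → 80

NULL, 143, 98, 117, 143, 149, 117, 78, 80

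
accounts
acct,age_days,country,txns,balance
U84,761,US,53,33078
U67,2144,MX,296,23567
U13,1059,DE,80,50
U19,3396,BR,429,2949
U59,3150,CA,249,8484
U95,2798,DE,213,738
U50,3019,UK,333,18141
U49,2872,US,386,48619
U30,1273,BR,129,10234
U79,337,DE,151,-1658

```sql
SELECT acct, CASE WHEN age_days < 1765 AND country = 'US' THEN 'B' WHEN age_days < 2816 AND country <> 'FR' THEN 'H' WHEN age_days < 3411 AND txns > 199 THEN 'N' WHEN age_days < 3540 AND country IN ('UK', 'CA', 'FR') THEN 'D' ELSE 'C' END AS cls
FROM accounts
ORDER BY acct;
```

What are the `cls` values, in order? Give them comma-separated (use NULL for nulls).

H, N, H, N, N, N, H, H, B, H

acct=U13: age_days < 2816 AND country <> 'FR' → H
acct=U19: age_days < 3411 AND txns > 199 → N
acct=U30: age_days < 2816 AND country <> 'FR' → H
acct=U49: age_days < 3411 AND txns > 199 → N
acct=U50: age_days < 3411 AND txns > 199 → N
acct=U59: age_days < 3411 AND txns > 199 → N
acct=U67: age_days < 2816 AND country <> 'FR' → H
acct=U79: age_days < 2816 AND country <> 'FR' → H
acct=U84: age_days < 1765 AND country = 'US' → B
acct=U95: age_days < 2816 AND country <> 'FR' → H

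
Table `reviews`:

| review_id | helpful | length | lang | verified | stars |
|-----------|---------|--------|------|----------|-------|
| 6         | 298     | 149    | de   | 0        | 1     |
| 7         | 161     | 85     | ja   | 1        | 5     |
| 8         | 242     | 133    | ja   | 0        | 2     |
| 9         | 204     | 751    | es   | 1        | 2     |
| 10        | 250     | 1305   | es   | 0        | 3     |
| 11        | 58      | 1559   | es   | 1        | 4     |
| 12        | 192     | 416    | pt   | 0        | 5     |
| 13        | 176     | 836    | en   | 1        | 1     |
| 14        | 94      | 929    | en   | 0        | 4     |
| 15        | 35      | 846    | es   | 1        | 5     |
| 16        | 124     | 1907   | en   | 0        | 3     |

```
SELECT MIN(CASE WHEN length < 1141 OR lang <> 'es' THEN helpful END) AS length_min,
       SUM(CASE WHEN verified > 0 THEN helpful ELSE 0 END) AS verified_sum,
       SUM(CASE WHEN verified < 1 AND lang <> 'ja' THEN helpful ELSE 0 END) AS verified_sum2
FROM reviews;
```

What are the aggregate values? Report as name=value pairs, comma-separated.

length_min=35, verified_sum=634, verified_sum2=958

[length_min: length < 1141 OR lang <> 'es']
review_id=6: ✓ → 298
review_id=7: ✓ → 161
review_id=8: ✓ → 242
review_id=9: ✓ → 204
review_id=10: ✗
review_id=11: ✗
review_id=12: ✓ → 192
review_id=13: ✓ → 176
review_id=14: ✓ → 94
review_id=15: ✓ → 35
review_id=16: ✓ → 124
length_min = MIN(298, 161, 242, 204, 192, 176, 94, 35, 124) = 35
—
[verified_sum: verified > 0]
review_id=6: ✗
review_id=7: ✓ → 161
review_id=8: ✗
review_id=9: ✓ → 204
review_id=10: ✗
review_id=11: ✓ → 58
review_id=12: ✗
review_id=13: ✓ → 176
review_id=14: ✗
review_id=15: ✓ → 35
review_id=16: ✗
verified_sum = 161 + 204 + 58 + 176 + 35 = 634
—
[verified_sum2: verified < 1 AND lang <> 'ja']
review_id=6: ✓ → 298
review_id=7: ✗
review_id=8: ✗
review_id=9: ✗
review_id=10: ✓ → 250
review_id=11: ✗
review_id=12: ✓ → 192
review_id=13: ✗
review_id=14: ✓ → 94
review_id=15: ✗
review_id=16: ✓ → 124
verified_sum2 = 298 + 250 + 192 + 94 + 124 = 958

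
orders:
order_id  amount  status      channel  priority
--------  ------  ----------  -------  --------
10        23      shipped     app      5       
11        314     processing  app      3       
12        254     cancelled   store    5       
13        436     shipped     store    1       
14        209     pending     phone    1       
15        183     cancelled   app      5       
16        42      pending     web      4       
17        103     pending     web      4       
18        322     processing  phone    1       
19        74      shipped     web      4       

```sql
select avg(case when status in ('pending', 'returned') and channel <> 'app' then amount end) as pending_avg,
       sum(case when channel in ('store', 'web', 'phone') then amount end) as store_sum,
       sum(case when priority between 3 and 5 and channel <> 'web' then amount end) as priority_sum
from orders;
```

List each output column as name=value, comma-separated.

[pending_avg: status in ('pending', 'returned') and channel <> 'app']
order_id=10: ✗
order_id=11: ✗
order_id=12: ✗
order_id=13: ✗
order_id=14: ✓ → 209
order_id=15: ✗
order_id=16: ✓ → 42
order_id=17: ✓ → 103
order_id=18: ✗
order_id=19: ✗
pending_avg = (209 + 42 + 103) / 3 = 118
—
[store_sum: channel in ('store', 'web', 'phone')]
order_id=10: ✗
order_id=11: ✗
order_id=12: ✓ → 254
order_id=13: ✓ → 436
order_id=14: ✓ → 209
order_id=15: ✗
order_id=16: ✓ → 42
order_id=17: ✓ → 103
order_id=18: ✓ → 322
order_id=19: ✓ → 74
store_sum = 254 + 436 + 209 + 42 + 103 + 322 + 74 = 1440
—
[priority_sum: priority between 3 and 5 and channel <> 'web']
order_id=10: ✓ → 23
order_id=11: ✓ → 314
order_id=12: ✓ → 254
order_id=13: ✗
order_id=14: ✗
order_id=15: ✓ → 183
order_id=16: ✗
order_id=17: ✗
order_id=18: ✗
order_id=19: ✗
priority_sum = 23 + 314 + 254 + 183 = 774

pending_avg=118, store_sum=1440, priority_sum=774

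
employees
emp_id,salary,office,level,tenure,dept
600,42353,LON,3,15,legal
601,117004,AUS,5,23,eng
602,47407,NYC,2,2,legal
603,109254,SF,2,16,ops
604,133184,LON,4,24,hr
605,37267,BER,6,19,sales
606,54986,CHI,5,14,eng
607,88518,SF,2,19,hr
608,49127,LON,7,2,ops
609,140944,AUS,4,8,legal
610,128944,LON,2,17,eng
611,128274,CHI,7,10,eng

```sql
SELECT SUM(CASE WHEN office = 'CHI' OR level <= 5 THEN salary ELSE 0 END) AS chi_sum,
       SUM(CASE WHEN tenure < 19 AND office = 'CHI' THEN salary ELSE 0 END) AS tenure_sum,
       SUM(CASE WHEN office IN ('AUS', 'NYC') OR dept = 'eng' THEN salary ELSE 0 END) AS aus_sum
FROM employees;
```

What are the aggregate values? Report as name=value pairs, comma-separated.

chi_sum=990868, tenure_sum=183260, aus_sum=617559

[chi_sum: office = 'CHI' OR level <= 5]
emp_id=600: ✓ → 42353
emp_id=601: ✓ → 117004
emp_id=602: ✓ → 47407
emp_id=603: ✓ → 109254
emp_id=604: ✓ → 133184
emp_id=605: ✗
emp_id=606: ✓ → 54986
emp_id=607: ✓ → 88518
emp_id=608: ✗
emp_id=609: ✓ → 140944
emp_id=610: ✓ → 128944
emp_id=611: ✓ → 128274
chi_sum = 42353 + 117004 + 47407 + 109254 + 133184 + 54986 + 88518 + 140944 + 128944 + 128274 = 990868
—
[tenure_sum: tenure < 19 AND office = 'CHI']
emp_id=600: ✗
emp_id=601: ✗
emp_id=602: ✗
emp_id=603: ✗
emp_id=604: ✗
emp_id=605: ✗
emp_id=606: ✓ → 54986
emp_id=607: ✗
emp_id=608: ✗
emp_id=609: ✗
emp_id=610: ✗
emp_id=611: ✓ → 128274
tenure_sum = 54986 + 128274 = 183260
—
[aus_sum: office IN ('AUS', 'NYC') OR dept = 'eng']
emp_id=600: ✗
emp_id=601: ✓ → 117004
emp_id=602: ✓ → 47407
emp_id=603: ✗
emp_id=604: ✗
emp_id=605: ✗
emp_id=606: ✓ → 54986
emp_id=607: ✗
emp_id=608: ✗
emp_id=609: ✓ → 140944
emp_id=610: ✓ → 128944
emp_id=611: ✓ → 128274
aus_sum = 117004 + 47407 + 54986 + 140944 + 128944 + 128274 = 617559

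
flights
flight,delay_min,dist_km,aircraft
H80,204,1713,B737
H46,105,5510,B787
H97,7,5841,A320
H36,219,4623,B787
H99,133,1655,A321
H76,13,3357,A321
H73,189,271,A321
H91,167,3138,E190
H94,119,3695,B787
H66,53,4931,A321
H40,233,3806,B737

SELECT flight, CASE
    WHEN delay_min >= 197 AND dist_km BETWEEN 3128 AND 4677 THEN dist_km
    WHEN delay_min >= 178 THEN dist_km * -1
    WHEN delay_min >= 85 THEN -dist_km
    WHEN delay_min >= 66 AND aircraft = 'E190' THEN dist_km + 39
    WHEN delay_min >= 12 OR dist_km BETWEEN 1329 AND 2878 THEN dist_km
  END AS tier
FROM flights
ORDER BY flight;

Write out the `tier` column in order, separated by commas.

4623, 3806, -5510, 4931, -271, 3357, -1713, -3138, -3695, NULL, -1655

flight=H36: delay_min >= 197 AND dist_km BETWEEN 3128 AND 4677 → 4623
flight=H40: delay_min >= 197 AND dist_km BETWEEN 3128 AND 4677 → 3806
flight=H46: delay_min >= 85 → -5510
flight=H66: delay_min >= 12 OR dist_km BETWEEN 1329 AND 2878 → 4931
flight=H73: delay_min >= 178 → -271
flight=H76: delay_min >= 12 OR dist_km BETWEEN 1329 AND 2878 → 3357
flight=H80: delay_min >= 178 → -1713
flight=H91: delay_min >= 85 → -3138
flight=H94: delay_min >= 85 → -3695
flight=H97: (no match → NULL) → NULL
flight=H99: delay_min >= 85 → -1655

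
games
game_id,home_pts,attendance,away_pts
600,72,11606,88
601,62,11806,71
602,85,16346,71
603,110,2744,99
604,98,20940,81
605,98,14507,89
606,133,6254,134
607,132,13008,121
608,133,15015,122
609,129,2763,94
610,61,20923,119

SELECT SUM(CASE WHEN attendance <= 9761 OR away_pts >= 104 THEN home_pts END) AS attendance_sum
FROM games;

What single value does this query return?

game_id=600: ✗
game_id=601: ✗
game_id=602: ✗
game_id=603: ✓ → 110
game_id=604: ✗
game_id=605: ✗
game_id=606: ✓ → 133
game_id=607: ✓ → 132
game_id=608: ✓ → 133
game_id=609: ✓ → 129
game_id=610: ✓ → 61
attendance_sum = 110 + 133 + 132 + 133 + 129 + 61 = 698

698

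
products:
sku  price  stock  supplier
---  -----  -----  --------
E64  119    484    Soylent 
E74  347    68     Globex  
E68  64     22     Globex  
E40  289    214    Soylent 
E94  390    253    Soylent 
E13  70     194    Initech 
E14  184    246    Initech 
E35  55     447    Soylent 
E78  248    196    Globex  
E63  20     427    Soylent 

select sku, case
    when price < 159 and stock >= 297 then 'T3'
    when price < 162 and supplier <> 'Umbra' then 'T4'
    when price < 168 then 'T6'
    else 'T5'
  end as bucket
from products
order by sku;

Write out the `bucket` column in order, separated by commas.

sku=E13: price < 162 and supplier <> 'Umbra' → T4
sku=E14: ELSE → T5
sku=E35: price < 159 and stock >= 297 → T3
sku=E40: ELSE → T5
sku=E63: price < 159 and stock >= 297 → T3
sku=E64: price < 159 and stock >= 297 → T3
sku=E68: price < 162 and supplier <> 'Umbra' → T4
sku=E74: ELSE → T5
sku=E78: ELSE → T5
sku=E94: ELSE → T5

T4, T5, T3, T5, T3, T3, T4, T5, T5, T5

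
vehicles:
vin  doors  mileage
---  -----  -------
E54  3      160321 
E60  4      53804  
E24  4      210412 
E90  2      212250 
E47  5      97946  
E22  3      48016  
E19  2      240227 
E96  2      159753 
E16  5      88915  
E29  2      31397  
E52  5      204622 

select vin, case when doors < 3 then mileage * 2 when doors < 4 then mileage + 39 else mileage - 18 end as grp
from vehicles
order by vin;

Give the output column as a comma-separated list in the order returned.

88897, 480454, 48055, 210394, 62794, 97928, 204604, 160360, 53786, 424500, 319506

vin=E16: ELSE → 88897
vin=E19: doors < 3 → 480454
vin=E22: doors < 4 → 48055
vin=E24: ELSE → 210394
vin=E29: doors < 3 → 62794
vin=E47: ELSE → 97928
vin=E52: ELSE → 204604
vin=E54: doors < 4 → 160360
vin=E60: ELSE → 53786
vin=E90: doors < 3 → 424500
vin=E96: doors < 3 → 319506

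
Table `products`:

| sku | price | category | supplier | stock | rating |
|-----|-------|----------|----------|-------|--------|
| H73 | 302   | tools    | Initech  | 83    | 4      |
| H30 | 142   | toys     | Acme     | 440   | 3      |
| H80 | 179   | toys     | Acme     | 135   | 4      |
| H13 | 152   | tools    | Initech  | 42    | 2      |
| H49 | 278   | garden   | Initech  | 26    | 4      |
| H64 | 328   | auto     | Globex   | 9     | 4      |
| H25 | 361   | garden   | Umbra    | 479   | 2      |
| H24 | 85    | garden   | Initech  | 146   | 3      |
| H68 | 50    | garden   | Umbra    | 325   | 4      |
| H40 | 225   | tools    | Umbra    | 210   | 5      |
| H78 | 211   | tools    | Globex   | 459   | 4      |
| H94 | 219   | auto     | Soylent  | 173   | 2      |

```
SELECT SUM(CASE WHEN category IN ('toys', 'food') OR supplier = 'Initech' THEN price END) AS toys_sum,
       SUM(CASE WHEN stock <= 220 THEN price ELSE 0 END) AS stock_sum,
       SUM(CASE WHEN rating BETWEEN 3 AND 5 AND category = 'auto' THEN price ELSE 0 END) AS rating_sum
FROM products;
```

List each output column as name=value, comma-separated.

[toys_sum: category IN ('toys', 'food') OR supplier = 'Initech']
sku=H73: ✓ → 302
sku=H30: ✓ → 142
sku=H80: ✓ → 179
sku=H13: ✓ → 152
sku=H49: ✓ → 278
sku=H64: ✗
sku=H25: ✗
sku=H24: ✓ → 85
sku=H68: ✗
sku=H40: ✗
sku=H78: ✗
sku=H94: ✗
toys_sum = 302 + 142 + 179 + 152 + 278 + 85 = 1138
—
[stock_sum: stock <= 220]
sku=H73: ✓ → 302
sku=H30: ✗
sku=H80: ✓ → 179
sku=H13: ✓ → 152
sku=H49: ✓ → 278
sku=H64: ✓ → 328
sku=H25: ✗
sku=H24: ✓ → 85
sku=H68: ✗
sku=H40: ✓ → 225
sku=H78: ✗
sku=H94: ✓ → 219
stock_sum = 302 + 179 + 152 + 278 + 328 + 85 + 225 + 219 = 1768
—
[rating_sum: rating BETWEEN 3 AND 5 AND category = 'auto']
sku=H73: ✗
sku=H30: ✗
sku=H80: ✗
sku=H13: ✗
sku=H49: ✗
sku=H64: ✓ → 328
sku=H25: ✗
sku=H24: ✗
sku=H68: ✗
sku=H40: ✗
sku=H78: ✗
sku=H94: ✗
rating_sum = 328

toys_sum=1138, stock_sum=1768, rating_sum=328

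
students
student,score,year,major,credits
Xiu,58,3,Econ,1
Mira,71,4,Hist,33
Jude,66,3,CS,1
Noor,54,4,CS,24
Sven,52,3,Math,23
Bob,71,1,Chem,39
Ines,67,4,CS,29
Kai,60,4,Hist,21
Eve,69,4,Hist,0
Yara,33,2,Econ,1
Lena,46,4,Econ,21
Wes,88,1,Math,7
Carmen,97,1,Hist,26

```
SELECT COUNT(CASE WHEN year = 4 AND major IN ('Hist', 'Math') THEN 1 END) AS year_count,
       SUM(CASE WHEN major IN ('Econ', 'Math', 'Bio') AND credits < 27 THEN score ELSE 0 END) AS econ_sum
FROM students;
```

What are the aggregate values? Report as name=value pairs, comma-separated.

[year_count: year = 4 AND major IN ('Hist', 'Math')]
student=Xiu: ✗
student=Mira: ✓ → 1
student=Jude: ✗
student=Noor: ✗
student=Sven: ✗
student=Bob: ✗
student=Ines: ✗
student=Kai: ✓ → 1
student=Eve: ✓ → 1
student=Yara: ✗
student=Lena: ✗
student=Wes: ✗
student=Carmen: ✗
year_count = COUNT(1, 1, 1) = 3
—
[econ_sum: major IN ('Econ', 'Math', 'Bio') AND credits < 27]
student=Xiu: ✓ → 58
student=Mira: ✗
student=Jude: ✗
student=Noor: ✗
student=Sven: ✓ → 52
student=Bob: ✗
student=Ines: ✗
student=Kai: ✗
student=Eve: ✗
student=Yara: ✓ → 33
student=Lena: ✓ → 46
student=Wes: ✓ → 88
student=Carmen: ✗
econ_sum = 58 + 52 + 33 + 46 + 88 = 277

year_count=3, econ_sum=277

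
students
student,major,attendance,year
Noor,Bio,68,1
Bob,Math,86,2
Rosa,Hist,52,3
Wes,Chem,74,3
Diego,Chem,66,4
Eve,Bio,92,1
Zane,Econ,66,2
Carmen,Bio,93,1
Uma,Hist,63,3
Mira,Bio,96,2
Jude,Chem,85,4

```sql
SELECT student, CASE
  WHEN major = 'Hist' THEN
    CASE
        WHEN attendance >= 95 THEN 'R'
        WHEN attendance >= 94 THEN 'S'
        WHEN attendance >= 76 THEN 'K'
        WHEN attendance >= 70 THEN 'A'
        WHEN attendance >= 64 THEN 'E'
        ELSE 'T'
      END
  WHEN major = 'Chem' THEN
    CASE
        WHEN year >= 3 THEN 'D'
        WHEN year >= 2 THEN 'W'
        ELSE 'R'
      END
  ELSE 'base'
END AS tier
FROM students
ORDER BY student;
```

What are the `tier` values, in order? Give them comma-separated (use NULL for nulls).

student=Bob: major='Math' → outer ELSE → base
student=Carmen: major='Bio' → outer ELSE → base
student=Diego: major='Chem' → inner[year >= 3] → D
student=Eve: major='Bio' → outer ELSE → base
student=Jude: major='Chem' → inner[year >= 3] → D
student=Mira: major='Bio' → outer ELSE → base
student=Noor: major='Bio' → outer ELSE → base
student=Rosa: major='Hist' → inner[ELSE] → T
student=Uma: major='Hist' → inner[ELSE] → T
student=Wes: major='Chem' → inner[year >= 3] → D
student=Zane: major='Econ' → outer ELSE → base

base, base, D, base, D, base, base, T, T, D, base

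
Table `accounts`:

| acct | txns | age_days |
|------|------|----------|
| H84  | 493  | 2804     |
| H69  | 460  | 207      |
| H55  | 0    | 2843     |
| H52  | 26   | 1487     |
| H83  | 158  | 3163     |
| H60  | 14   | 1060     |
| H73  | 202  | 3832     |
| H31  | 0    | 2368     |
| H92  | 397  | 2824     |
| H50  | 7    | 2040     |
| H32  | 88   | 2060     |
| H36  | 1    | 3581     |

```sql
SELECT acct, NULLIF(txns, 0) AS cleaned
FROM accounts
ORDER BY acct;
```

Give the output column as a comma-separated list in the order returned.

acct=H31: txns=0 vs 0: equal → NULL
acct=H32: txns=88 vs 0: differ → 88
acct=H36: txns=1 vs 0: differ → 1
acct=H50: txns=7 vs 0: differ → 7
acct=H52: txns=26 vs 0: differ → 26
acct=H55: txns=0 vs 0: equal → NULL
acct=H60: txns=14 vs 0: differ → 14
acct=H69: txns=460 vs 0: differ → 460
acct=H73: txns=202 vs 0: differ → 202
acct=H83: txns=158 vs 0: differ → 158
acct=H84: txns=493 vs 0: differ → 493
acct=H92: txns=397 vs 0: differ → 397

NULL, 88, 1, 7, 26, NULL, 14, 460, 202, 158, 493, 397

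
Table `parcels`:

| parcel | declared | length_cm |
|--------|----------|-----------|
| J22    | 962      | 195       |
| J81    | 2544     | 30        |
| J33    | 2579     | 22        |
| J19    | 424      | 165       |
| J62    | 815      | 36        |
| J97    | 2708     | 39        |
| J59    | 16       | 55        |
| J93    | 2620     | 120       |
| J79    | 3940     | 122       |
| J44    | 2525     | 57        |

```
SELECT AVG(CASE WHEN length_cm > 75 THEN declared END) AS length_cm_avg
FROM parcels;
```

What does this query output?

parcel=J22: ✓ → 962
parcel=J81: ✗
parcel=J33: ✗
parcel=J19: ✓ → 424
parcel=J62: ✗
parcel=J97: ✗
parcel=J59: ✗
parcel=J93: ✓ → 2620
parcel=J79: ✓ → 3940
parcel=J44: ✗
length_cm_avg = (962 + 424 + 2620 + 3940) / 4 = 1986.5

1986.5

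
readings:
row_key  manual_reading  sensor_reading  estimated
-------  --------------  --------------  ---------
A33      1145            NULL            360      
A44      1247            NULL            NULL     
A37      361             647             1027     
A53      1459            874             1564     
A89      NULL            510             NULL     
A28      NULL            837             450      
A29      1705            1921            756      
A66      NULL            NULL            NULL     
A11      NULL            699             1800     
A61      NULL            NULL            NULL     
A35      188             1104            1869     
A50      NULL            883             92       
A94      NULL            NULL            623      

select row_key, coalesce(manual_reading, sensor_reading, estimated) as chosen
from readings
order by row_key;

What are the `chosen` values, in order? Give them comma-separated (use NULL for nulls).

row_key=A11: manual_reading=NULL, sensor_reading=699 → 699
row_key=A28: manual_reading=NULL, sensor_reading=837 → 837
row_key=A29: manual_reading=1705 → 1705
row_key=A33: manual_reading=1145 → 1145
row_key=A35: manual_reading=188 → 188
row_key=A37: manual_reading=361 → 361
row_key=A44: manual_reading=1247 → 1247
row_key=A50: manual_reading=NULL, sensor_reading=883 → 883
row_key=A53: manual_reading=1459 → 1459
row_key=A61: manual_reading=NULL, sensor_reading=NULL, estimated=NULL (all NULL) → NULL
row_key=A66: manual_reading=NULL, sensor_reading=NULL, estimated=NULL (all NULL) → NULL
row_key=A89: manual_reading=NULL, sensor_reading=510 → 510
row_key=A94: manual_reading=NULL, sensor_reading=NULL, estimated=623 → 623

699, 837, 1705, 1145, 188, 361, 1247, 883, 1459, NULL, NULL, 510, 623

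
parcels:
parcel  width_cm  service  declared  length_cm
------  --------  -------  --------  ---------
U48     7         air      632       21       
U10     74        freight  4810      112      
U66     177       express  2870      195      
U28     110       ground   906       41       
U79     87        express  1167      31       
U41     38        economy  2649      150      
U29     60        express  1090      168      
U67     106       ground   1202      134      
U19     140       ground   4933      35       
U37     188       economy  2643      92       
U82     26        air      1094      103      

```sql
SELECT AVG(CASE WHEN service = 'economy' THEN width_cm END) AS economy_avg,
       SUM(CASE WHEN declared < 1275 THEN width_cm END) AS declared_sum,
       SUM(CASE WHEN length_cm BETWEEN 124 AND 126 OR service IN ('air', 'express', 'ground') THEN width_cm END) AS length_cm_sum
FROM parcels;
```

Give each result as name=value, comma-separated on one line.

economy_avg=113, declared_sum=396, length_cm_sum=713

[economy_avg: service = 'economy']
parcel=U48: ✗
parcel=U10: ✗
parcel=U66: ✗
parcel=U28: ✗
parcel=U79: ✗
parcel=U41: ✓ → 38
parcel=U29: ✗
parcel=U67: ✗
parcel=U19: ✗
parcel=U37: ✓ → 188
parcel=U82: ✗
economy_avg = (38 + 188) / 2 = 113
—
[declared_sum: declared < 1275]
parcel=U48: ✓ → 7
parcel=U10: ✗
parcel=U66: ✗
parcel=U28: ✓ → 110
parcel=U79: ✓ → 87
parcel=U41: ✗
parcel=U29: ✓ → 60
parcel=U67: ✓ → 106
parcel=U19: ✗
parcel=U37: ✗
parcel=U82: ✓ → 26
declared_sum = 7 + 110 + 87 + 60 + 106 + 26 = 396
—
[length_cm_sum: length_cm BETWEEN 124 AND 126 OR service IN ('air', 'express', 'ground')]
parcel=U48: ✓ → 7
parcel=U10: ✗
parcel=U66: ✓ → 177
parcel=U28: ✓ → 110
parcel=U79: ✓ → 87
parcel=U41: ✗
parcel=U29: ✓ → 60
parcel=U67: ✓ → 106
parcel=U19: ✓ → 140
parcel=U37: ✗
parcel=U82: ✓ → 26
length_cm_sum = 7 + 177 + 110 + 87 + 60 + 106 + 140 + 26 = 713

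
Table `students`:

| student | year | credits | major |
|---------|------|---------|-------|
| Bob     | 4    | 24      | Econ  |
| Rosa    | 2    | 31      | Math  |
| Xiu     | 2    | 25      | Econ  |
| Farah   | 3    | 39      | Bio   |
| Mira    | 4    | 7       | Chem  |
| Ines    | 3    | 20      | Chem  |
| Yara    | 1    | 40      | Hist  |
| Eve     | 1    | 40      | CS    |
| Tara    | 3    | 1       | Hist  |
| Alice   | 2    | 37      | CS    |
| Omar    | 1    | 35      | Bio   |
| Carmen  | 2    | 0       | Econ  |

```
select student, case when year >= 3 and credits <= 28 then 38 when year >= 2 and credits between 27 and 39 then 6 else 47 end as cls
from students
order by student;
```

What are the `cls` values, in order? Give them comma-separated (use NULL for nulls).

student=Alice: year >= 2 and credits between 27 and 39 → 6
student=Bob: year >= 3 and credits <= 28 → 38
student=Carmen: ELSE → 47
student=Eve: ELSE → 47
student=Farah: year >= 2 and credits between 27 and 39 → 6
student=Ines: year >= 3 and credits <= 28 → 38
student=Mira: year >= 3 and credits <= 28 → 38
student=Omar: ELSE → 47
student=Rosa: year >= 2 and credits between 27 and 39 → 6
student=Tara: year >= 3 and credits <= 28 → 38
student=Xiu: ELSE → 47
student=Yara: ELSE → 47

6, 38, 47, 47, 6, 38, 38, 47, 6, 38, 47, 47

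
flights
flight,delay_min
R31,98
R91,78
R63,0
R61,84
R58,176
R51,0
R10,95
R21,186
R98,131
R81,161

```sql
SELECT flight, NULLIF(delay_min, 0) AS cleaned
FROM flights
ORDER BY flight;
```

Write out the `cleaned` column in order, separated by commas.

95, 186, 98, NULL, 176, 84, NULL, 161, 78, 131

flight=R10: delay_min=95 vs 0: differ → 95
flight=R21: delay_min=186 vs 0: differ → 186
flight=R31: delay_min=98 vs 0: differ → 98
flight=R51: delay_min=0 vs 0: equal → NULL
flight=R58: delay_min=176 vs 0: differ → 176
flight=R61: delay_min=84 vs 0: differ → 84
flight=R63: delay_min=0 vs 0: equal → NULL
flight=R81: delay_min=161 vs 0: differ → 161
flight=R91: delay_min=78 vs 0: differ → 78
flight=R98: delay_min=131 vs 0: differ → 131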